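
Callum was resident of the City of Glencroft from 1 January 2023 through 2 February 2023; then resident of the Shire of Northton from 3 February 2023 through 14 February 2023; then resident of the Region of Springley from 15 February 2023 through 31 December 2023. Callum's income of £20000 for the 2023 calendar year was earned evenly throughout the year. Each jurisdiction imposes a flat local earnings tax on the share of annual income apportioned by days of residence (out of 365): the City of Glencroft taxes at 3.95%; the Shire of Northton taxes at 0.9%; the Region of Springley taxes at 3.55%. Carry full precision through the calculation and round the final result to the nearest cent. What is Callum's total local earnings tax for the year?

£699.81

The City of Glencroft, 1 January – 2 February 2023: 33 days → £20000 × 3.95% × 33/365 = £71.4247
The Shire of Northton, 3 February – 14 February 2023: 12 days → £20000 × 0.9% × 12/365 = £5.9178
The Region of Springley, 15 February – 31 December 2023: 320 days → £20000 × 3.55% × 320/365 = £622.4658
Total = £699.8082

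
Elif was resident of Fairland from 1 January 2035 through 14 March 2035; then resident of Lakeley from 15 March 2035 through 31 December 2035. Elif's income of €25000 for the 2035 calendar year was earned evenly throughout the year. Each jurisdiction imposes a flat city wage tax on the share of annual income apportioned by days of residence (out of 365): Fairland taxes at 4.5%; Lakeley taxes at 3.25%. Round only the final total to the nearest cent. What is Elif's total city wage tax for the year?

Fairland, 1 January – 14 March 2035: 73 days → €25000 × 4.5% × 73/365 = €225.0000
Lakeley, 15 March – 31 December 2035: 292 days → €25000 × 3.25% × 292/365 = €650.0000
Total = €875.0000

€875.00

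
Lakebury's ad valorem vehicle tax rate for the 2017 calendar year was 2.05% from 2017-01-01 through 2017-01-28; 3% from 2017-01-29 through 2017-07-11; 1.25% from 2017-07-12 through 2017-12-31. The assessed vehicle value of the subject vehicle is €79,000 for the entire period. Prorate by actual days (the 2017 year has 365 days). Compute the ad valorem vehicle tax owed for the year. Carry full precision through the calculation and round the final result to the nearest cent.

2017-01-01 to 2017-01-28: 28 days at 2.05% → €79,000 × 2.05% × 28/365 = €124.2356
2017-01-29 to 2017-07-11: 164 days at 3% → €79,000 × 3% × 164/365 = €1,064.8767
2017-07-12 to 2017-12-31: 173 days at 1.25% → €79,000 × 1.25% × 173/365 = €468.0479
Total = €1,657.1603

€1,657.16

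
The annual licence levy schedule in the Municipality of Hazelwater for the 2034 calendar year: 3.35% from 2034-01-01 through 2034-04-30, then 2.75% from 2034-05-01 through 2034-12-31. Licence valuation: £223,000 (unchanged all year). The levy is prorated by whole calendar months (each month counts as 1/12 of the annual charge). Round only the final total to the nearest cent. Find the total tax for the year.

2034-01-01 to 2034-04-30: 4 months at 3.35% → £223,000 × 3.35% × 4/12 = £2,490.1667
2034-05-01 to 2034-12-31: 8 months at 2.75% → £223,000 × 2.75% × 8/12 = £4,088.3333
Total = £6,578.5000

£6,578.50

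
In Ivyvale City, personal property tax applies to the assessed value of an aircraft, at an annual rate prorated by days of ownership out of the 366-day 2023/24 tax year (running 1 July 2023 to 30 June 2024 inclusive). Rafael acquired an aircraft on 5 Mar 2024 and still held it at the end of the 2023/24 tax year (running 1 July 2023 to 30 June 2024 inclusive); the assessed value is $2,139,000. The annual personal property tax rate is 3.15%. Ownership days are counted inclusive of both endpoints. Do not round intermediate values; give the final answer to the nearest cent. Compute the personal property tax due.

$21,723.12

Days held (5 Mar – 30 Jun 2024): 118 out of 366
Tax = $2,139,000 × 3.15% × 118/366 = $21,723.1230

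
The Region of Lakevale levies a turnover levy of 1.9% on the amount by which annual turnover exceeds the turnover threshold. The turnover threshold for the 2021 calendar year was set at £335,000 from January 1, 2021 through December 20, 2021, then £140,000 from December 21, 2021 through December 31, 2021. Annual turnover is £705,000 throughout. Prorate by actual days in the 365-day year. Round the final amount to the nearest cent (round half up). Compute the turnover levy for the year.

January 1 – December 20, 2021: 354 days, exemption £335,000 → (£705,000 − £335,000) × 1.9% × 354/365 = £6,818.1370
December 21 – December 31, 2021: 11 days, exemption £140,000 → (£705,000 − £140,000) × 1.9% × 11/365 = £323.5205
Total = £7,141.6575

£7,141.66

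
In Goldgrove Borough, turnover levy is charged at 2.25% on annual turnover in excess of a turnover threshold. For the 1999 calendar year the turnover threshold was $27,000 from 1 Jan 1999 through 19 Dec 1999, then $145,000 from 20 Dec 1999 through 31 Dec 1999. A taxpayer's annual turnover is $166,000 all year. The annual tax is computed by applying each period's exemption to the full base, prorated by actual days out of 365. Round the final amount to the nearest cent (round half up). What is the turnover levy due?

1 Jan – 19 Dec 1999: 353 days, exemption $27,000 → ($166,000 − $27,000) × 2.25% × 353/365 = $3,024.6781
20 Dec – 31 Dec 1999: 12 days, exemption $145,000 → ($166,000 − $145,000) × 2.25% × 12/365 = $15.5342
Total = $3,040.2123

$3,040.21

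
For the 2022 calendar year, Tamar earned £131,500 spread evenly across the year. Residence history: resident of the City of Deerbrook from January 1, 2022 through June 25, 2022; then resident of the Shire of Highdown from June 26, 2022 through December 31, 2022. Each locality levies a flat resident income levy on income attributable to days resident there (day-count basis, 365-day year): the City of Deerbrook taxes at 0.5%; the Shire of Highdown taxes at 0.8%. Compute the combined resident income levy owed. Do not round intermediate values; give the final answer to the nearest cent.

£861.78

The City of Deerbrook, January 1 – June 25, 2022: 176 days → £131,500 × 0.5% × 176/365 = £317.0411
The Shire of Highdown, June 26 – December 31, 2022: 189 days → £131,500 × 0.8% × 189/365 = £544.7342
Total = £861.7753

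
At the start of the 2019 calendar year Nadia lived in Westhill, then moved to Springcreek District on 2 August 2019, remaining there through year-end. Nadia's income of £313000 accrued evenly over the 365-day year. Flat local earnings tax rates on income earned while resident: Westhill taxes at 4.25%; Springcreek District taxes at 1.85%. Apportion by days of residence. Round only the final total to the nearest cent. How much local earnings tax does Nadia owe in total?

Westhill, 1 January – 1 August 2019: 213 days → £313000 × 4.25% × 213/365 = £7762.8288
Springcreek District, 2 August – 31 December 2019: 152 days → £313000 × 1.85% × 152/365 = £2411.3863
Total = £10174.2151

£10174.22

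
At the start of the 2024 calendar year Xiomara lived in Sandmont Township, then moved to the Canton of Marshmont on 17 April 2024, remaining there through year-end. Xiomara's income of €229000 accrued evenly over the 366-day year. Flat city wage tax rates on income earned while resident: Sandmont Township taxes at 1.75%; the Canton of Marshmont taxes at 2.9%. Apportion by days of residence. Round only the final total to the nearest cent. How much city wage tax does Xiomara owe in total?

€5871.10

Sandmont Township, 1 January – 16 April 2024: 107 days → €229000 × 1.75% × 107/366 = €1171.5915
The Canton of Marshmont, 17 April – 31 December 2024: 259 days → €229000 × 2.9% × 259/366 = €4699.5055
Total = €5871.0970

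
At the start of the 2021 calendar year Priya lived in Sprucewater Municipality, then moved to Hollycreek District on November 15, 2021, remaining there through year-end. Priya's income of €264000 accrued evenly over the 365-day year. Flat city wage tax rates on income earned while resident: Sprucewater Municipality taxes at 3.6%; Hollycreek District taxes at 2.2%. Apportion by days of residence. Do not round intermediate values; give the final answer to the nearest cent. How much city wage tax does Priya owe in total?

Sprucewater Municipality, January 1 – November 14, 2021: 318 days → €264000 × 3.6% × 318/365 = €8280.1973
Hollycreek District, November 15 – December 31, 2021: 47 days → €264000 × 2.2% × 47/365 = €747.8795
Total = €9028.0767

€9028.08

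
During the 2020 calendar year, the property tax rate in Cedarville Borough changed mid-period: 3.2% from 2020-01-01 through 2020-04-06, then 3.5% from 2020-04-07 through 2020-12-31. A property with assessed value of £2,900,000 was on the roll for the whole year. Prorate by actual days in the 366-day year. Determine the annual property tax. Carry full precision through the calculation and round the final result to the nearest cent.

£99,194.26

2020-01-01 to 2020-04-06: 97 days at 3.2% → £2,900,000 × 3.2% × 97/366 = £24,594.5355
2020-04-07 to 2020-12-31: 269 days at 3.5% → £2,900,000 × 3.5% × 269/366 = £74,599.7268
Total = £99,194.2623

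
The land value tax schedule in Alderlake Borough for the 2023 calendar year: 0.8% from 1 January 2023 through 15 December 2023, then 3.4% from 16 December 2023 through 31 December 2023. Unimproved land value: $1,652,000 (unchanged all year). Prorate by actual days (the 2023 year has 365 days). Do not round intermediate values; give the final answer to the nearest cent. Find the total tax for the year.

$15,098.83

1 January – 15 December 2023: 349 days at 0.8% → $1,652,000 × 0.8% × 349/365 = $12,636.6685
16 December – 31 December 2023: 16 days at 3.4% → $1,652,000 × 3.4% × 16/365 = $2,462.1589
Total = $15,098.8274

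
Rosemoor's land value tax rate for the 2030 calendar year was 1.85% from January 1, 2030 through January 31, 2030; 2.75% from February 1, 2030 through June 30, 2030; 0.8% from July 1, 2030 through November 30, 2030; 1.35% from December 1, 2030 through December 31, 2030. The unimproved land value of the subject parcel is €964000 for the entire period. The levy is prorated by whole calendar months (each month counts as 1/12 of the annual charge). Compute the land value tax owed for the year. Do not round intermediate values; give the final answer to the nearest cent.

€16829.83

January 1 – January 31, 2030: 1 month at 1.85% → €964000 × 1.85% × 1/12 = €1486.1667
February 1 – June 30, 2030: 5 months at 2.75% → €964000 × 2.75% × 5/12 = €11045.8333
July 1 – November 30, 2030: 5 months at 0.8% → €964000 × 0.8% × 5/12 = €3213.3333
December 1 – December 31, 2030: 1 month at 1.35% → €964000 × 1.35% × 1/12 = €1084.5000
Total = €16829.8333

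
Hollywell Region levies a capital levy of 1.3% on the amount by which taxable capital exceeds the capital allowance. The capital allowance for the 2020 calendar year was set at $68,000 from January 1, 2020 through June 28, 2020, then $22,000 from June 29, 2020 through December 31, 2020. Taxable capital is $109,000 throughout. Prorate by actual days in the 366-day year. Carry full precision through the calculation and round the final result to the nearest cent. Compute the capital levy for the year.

$836.90

January 1 – June 28, 2020: 180 days, exemption $68,000 → ($109,000 − $68,000) × 1.3% × 180/366 = $262.1311
June 29 – December 31, 2020: 186 days, exemption $22,000 → ($109,000 − $22,000) × 1.3% × 186/366 = $574.7705
Total = $836.9016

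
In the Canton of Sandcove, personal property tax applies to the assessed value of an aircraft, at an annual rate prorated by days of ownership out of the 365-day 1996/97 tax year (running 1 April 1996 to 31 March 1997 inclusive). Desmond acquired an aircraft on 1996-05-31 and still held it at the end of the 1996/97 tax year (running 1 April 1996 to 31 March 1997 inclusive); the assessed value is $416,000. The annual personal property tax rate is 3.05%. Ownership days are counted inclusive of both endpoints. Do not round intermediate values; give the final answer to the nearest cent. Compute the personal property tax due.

Days held (1996-05-31 to 1997-03-31): 305 out of 365
Tax = $416,000 × 3.05% × 305/365 = $10,602.3014

$10,602.30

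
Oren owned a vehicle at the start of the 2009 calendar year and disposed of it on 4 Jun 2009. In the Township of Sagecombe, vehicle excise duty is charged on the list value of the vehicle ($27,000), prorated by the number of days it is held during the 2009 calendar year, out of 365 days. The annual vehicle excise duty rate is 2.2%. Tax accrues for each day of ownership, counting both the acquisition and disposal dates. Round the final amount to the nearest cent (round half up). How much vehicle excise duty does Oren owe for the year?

Days held (1 Jan – 4 Jun 2009): 155 out of 365
Tax = $27,000 × 2.2% × 155/365 = $252.2466

$252.25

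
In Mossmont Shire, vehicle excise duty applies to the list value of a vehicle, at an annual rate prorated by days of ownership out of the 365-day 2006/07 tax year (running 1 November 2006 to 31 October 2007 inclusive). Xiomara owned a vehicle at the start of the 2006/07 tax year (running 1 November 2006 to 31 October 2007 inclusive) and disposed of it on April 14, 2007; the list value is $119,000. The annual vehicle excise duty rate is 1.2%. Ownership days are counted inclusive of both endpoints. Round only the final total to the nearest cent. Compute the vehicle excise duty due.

$645.53

Days held (November 1, 2006 – April 14, 2007): 165 out of 365
Tax = $119,000 × 1.2% × 165/365 = $645.5342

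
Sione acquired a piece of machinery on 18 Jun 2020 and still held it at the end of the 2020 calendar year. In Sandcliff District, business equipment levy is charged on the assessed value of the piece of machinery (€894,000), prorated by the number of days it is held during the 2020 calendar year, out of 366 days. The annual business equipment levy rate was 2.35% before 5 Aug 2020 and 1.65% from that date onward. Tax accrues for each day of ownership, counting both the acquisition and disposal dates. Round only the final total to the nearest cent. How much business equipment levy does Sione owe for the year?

€8,760.47

18 Jun – 4 Aug 2020: 48 days at 2.35% → €894,000 × 2.35% × 48/366 = €2,755.2787
5 Aug – 31 Dec 2020: 149 days at 1.65% → €894,000 × 1.65% × 149/366 = €6,005.1885
Total = €8,760.4672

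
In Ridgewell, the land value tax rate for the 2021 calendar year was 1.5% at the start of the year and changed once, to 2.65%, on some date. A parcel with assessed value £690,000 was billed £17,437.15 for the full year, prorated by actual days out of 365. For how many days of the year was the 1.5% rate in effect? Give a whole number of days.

39 days

Let d = days at the first rate; then 365 − d days at the second rate.
£690,000 × [1.5%·d + 2.65%·(365−d)] / 365 = £17,437.15
Solving gives d = 39, so the new rate took effect on February 9, 2021.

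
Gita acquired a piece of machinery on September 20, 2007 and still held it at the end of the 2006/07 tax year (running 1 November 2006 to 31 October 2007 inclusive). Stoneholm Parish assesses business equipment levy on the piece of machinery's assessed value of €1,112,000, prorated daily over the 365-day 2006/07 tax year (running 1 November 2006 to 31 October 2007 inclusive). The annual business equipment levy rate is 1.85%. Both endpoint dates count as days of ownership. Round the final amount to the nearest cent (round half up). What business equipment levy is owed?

€2,367.19

Days held (September 20 – October 31, 2007): 42 out of 365
Tax = €1,112,000 × 1.85% × 42/365 = €2,367.1890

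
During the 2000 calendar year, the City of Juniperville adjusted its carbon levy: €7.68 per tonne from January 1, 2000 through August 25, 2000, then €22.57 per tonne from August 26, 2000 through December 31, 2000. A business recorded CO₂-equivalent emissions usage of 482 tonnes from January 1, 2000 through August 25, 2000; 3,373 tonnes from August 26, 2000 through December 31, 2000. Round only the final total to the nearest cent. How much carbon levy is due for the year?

January 1 – August 25, 2000: 482 tonnes at €7.68/tonne → €3,701.76
August 26 – December 31, 2000: 3,373 tonnes at €22.57/tonne → €76,128.61

€79,830.37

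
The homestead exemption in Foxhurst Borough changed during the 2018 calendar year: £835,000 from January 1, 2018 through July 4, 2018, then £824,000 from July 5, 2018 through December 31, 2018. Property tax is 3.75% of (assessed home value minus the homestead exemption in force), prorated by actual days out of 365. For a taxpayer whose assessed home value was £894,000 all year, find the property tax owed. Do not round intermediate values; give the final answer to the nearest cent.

January 1 – July 4, 2018: 185 days, exemption £835,000 → (£894,000 − £835,000) × 3.75% × 185/365 = £1,121.4041
July 5 – December 31, 2018: 180 days, exemption £824,000 → (£894,000 − £824,000) × 3.75% × 180/365 = £1,294.5205
Total = £2,415.9247

£2,415.92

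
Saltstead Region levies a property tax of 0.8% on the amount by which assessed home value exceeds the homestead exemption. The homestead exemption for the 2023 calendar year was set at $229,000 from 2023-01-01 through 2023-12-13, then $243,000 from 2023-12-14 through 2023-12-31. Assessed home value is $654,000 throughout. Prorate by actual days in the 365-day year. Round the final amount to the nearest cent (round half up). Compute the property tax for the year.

$3,394.48

2023-01-01 to 2023-12-13: 347 days, exemption $229,000 → ($654,000 − $229,000) × 0.8% × 347/365 = $3,232.3288
2023-12-14 to 2023-12-31: 18 days, exemption $243,000 → ($654,000 − $243,000) × 0.8% × 18/365 = $162.1479
Total = $3,394.4767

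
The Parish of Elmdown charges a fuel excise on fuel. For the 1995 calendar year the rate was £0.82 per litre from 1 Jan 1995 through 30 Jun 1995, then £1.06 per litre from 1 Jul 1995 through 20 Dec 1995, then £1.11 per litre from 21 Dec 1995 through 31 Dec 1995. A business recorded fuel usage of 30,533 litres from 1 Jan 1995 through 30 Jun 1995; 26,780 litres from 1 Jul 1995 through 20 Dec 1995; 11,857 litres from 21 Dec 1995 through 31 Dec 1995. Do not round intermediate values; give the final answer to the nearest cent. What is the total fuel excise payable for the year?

1 Jan – 30 Jun 1995: 30,533 litres at £0.82/litre → £25037.06
1 Jul – 20 Dec 1995: 26,780 litres at £1.06/litre → £28386.80
21 Dec – 31 Dec 1995: 11,857 litres at £1.11/litre → £13161.27

£66585.13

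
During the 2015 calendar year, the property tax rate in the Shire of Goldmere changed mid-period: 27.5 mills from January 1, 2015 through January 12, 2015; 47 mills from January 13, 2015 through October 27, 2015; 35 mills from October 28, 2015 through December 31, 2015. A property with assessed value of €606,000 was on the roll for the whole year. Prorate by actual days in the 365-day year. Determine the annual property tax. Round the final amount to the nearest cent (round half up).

€26,798.48

January 1 – January 12, 2015: 12 days at 27.5 mills → €606,000 × 2.75% × 12/365 = €547.8904
January 13 – October 27, 2015: 288 days at 47 mills → €606,000 × 4.7% × 288/365 = €22,473.4685
October 28 – December 31, 2015: 65 days at 35 mills → €606,000 × 3.5% × 65/365 = €3,777.1233
Total = €26,798.4822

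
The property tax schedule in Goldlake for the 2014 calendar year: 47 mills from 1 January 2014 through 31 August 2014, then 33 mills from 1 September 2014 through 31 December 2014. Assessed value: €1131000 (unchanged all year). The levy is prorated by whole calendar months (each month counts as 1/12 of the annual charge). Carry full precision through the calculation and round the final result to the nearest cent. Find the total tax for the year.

€47879.00

1 January – 31 August 2014: 8 months at 47 mills → €1131000 × 4.7% × 8/12 = €35438.0000
1 September – 31 December 2014: 4 months at 33 mills → €1131000 × 3.3% × 4/12 = €12441.0000
Total = €47879.0000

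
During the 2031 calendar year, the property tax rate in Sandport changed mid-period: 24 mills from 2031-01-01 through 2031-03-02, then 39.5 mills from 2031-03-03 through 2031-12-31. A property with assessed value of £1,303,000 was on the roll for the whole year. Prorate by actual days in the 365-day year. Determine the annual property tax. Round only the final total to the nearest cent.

2031-01-01 to 2031-03-02: 61 days at 24 mills → £1,303,000 × 2.4% × 61/365 = £5,226.2795
2031-03-03 to 2031-12-31: 304 days at 39.5 mills → £1,303,000 × 3.95% × 304/365 = £42,866.9151
Total = £48,093.1945

£48,093.19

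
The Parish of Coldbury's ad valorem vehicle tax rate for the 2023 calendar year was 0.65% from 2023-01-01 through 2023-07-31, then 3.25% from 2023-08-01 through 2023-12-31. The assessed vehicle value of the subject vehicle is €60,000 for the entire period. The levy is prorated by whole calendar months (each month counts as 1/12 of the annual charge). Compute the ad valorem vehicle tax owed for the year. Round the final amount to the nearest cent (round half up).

€1,040.00

2023-01-01 to 2023-07-31: 7 months at 0.65% → €60,000 × 0.65% × 7/12 = €227.5000
2023-08-01 to 2023-12-31: 5 months at 3.25% → €60,000 × 3.25% × 5/12 = €812.5000
Total = €1,040.0000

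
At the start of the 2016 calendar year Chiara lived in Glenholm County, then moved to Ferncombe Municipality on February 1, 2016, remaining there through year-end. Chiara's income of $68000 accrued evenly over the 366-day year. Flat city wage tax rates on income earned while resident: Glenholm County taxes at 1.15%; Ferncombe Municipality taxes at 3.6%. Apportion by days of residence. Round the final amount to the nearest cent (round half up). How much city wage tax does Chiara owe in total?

$2306.89

Glenholm County, January 1 – January 31, 2016: 31 days → $68000 × 1.15% × 31/366 = $66.2350
Ferncombe Municipality, February 1 – December 31, 2016: 335 days → $68000 × 3.6% × 335/366 = $2240.6557
Total = $2306.8907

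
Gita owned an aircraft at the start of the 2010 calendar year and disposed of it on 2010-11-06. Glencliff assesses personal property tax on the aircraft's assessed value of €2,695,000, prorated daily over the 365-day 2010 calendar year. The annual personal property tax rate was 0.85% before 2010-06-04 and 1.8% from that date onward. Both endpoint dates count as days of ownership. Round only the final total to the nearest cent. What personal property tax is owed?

€30,398.12

2010-01-01 to 2010-06-03: 154 days at 0.85% → €2,695,000 × 0.85% × 154/365 = €9,665.0822
2010-06-04 to 2010-11-06: 156 days at 1.8% → €2,695,000 × 1.8% × 156/365 = €20,733.0411
Total = €30,398.1233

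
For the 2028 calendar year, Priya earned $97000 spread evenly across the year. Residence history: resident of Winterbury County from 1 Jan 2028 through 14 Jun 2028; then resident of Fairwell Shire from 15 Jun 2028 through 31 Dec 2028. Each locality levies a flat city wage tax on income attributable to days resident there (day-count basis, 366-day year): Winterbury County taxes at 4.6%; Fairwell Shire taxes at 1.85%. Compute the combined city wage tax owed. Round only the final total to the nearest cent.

$3004.35

Winterbury County, 1 Jan – 14 Jun 2028: 166 days → $97000 × 4.6% × 166/366 = $2023.7486
Fairwell Shire, 15 Jun – 31 Dec 2028: 200 days → $97000 × 1.85% × 200/366 = $980.6011
Total = $3004.3497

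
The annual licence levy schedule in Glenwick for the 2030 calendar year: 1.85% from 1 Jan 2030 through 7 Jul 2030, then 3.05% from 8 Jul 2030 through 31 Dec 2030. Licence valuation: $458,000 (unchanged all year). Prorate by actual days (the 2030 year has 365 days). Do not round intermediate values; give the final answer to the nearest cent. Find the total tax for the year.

1 Jan – 7 Jul 2030: 188 days at 1.85% → $458,000 × 1.85% × 188/365 = $4,364.1753
8 Jul – 31 Dec 2030: 177 days at 3.05% → $458,000 × 3.05% × 177/365 = $6,774.0082
Total = $11,138.1836

$11,138.18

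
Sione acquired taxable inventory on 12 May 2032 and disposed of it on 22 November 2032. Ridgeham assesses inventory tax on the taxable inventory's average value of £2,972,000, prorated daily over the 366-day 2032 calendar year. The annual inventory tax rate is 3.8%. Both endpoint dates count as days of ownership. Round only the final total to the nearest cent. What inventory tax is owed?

£60,170.82

Days held (12 May – 22 November 2032): 195 out of 366
Tax = £2,972,000 × 3.8% × 195/366 = £60,170.8197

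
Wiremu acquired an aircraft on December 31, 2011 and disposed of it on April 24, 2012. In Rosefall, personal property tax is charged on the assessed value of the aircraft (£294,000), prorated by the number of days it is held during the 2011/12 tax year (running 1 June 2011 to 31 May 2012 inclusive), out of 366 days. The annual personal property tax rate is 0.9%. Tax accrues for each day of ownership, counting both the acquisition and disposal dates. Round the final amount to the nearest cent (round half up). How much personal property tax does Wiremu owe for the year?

£838.62

Days held (December 31, 2011 – April 24, 2012): 116 out of 366
Tax = £294,000 × 0.9% × 116/366 = £838.6230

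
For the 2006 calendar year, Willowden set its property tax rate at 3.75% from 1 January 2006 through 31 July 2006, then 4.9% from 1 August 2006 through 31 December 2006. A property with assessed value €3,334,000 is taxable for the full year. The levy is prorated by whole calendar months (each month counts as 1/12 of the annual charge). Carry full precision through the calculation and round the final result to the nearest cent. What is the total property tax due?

€141,000.42

1 January – 31 July 2006: 7 months at 3.75% → €3,334,000 × 3.75% × 7/12 = €72,931.2500
1 August – 31 December 2006: 5 months at 4.9% → €3,334,000 × 4.9% × 5/12 = €68,069.1667
Total = €141,000.4167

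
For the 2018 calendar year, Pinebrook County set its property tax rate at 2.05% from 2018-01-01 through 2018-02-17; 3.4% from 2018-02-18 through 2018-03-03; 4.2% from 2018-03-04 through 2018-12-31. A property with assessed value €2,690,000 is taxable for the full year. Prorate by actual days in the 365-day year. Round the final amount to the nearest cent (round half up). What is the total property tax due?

2018-01-01 to 2018-02-17: 48 days at 2.05% → €2,690,000 × 2.05% × 48/365 = €7,251.9452
2018-02-18 to 2018-03-03: 14 days at 3.4% → €2,690,000 × 3.4% × 14/365 = €3,508.0548
2018-03-04 to 2018-12-31: 303 days at 4.2% → €2,690,000 × 4.2% × 303/365 = €93,788.8767
Total = €104,548.8767

€104,548.88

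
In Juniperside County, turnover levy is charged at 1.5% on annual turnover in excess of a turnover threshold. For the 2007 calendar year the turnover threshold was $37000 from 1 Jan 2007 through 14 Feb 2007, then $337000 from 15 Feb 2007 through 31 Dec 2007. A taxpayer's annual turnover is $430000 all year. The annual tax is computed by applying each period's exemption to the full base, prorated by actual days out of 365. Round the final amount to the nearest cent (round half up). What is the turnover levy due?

$1949.79

1 Jan – 14 Feb 2007: 45 days, exemption $37000 → ($430000 − $37000) × 1.5% × 45/365 = $726.7808
15 Feb – 31 Dec 2007: 320 days, exemption $337000 → ($430000 − $337000) × 1.5% × 320/365 = $1223.0137
Total = $1949.7945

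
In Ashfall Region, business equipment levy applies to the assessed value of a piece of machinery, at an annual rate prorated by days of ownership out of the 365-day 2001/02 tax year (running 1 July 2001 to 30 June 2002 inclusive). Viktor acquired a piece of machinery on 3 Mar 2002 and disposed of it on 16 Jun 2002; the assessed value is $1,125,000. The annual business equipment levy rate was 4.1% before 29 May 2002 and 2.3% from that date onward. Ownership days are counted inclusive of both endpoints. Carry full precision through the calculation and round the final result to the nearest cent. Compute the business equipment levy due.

3 Mar – 28 May 2002: 87 days at 4.1% → $1,125,000 × 4.1% × 87/365 = $10,994.1781
29 May – 16 Jun 2002: 19 days at 2.3% → $1,125,000 × 2.3% × 19/365 = $1,346.9178
Total = $12,341.0959

$12,341.10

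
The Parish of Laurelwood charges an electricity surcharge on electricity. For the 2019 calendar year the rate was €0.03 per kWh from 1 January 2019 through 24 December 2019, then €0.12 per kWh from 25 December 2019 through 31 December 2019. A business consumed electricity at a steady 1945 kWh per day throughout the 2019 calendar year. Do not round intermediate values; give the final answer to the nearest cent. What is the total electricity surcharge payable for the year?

€22523.10

1 January – 24 December 2019: 358 days × 1945 kWh/day = 696,310 kWh at €0.03/kWh → €20889.30
25 December – 31 December 2019: 7 days × 1945 kWh/day = 13,615 kWh at €0.12/kWh → €1633.80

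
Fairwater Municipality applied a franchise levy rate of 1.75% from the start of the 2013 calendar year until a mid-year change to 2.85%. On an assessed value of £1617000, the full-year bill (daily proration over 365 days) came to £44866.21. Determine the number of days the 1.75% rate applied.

Let d = days at the first rate; then 365 − d days at the second rate.
£1617000 × [1.75%·d + 2.85%·(365−d)] / 365 = £44866.21
Solving gives d = 25, so the new rate took effect on January 26, 2013.

25 days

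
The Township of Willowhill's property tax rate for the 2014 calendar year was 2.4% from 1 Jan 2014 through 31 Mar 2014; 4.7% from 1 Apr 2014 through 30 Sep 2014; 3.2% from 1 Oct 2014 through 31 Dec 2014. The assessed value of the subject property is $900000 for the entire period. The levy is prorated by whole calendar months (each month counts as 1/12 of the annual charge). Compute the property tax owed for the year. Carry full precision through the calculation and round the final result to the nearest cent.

1 Jan – 31 Mar 2014: 3 months at 2.4% → $900000 × 2.4% × 3/12 = $5400.0000
1 Apr – 30 Sep 2014: 6 months at 4.7% → $900000 × 4.7% × 6/12 = $21150.0000
1 Oct – 31 Dec 2014: 3 months at 3.2% → $900000 × 3.2% × 3/12 = $7200.0000
Total = $33750.0000

$33750.00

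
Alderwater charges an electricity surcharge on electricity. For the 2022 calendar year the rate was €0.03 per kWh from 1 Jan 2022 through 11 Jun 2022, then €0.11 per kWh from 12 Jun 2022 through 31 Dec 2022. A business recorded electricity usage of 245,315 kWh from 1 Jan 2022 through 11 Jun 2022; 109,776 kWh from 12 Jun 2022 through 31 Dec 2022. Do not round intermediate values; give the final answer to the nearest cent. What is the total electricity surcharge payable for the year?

1 Jan – 11 Jun 2022: 245,315 kWh at €0.03/kWh → €7,359.45
12 Jun – 31 Dec 2022: 109,776 kWh at €0.11/kWh → €12,075.36

€19,434.81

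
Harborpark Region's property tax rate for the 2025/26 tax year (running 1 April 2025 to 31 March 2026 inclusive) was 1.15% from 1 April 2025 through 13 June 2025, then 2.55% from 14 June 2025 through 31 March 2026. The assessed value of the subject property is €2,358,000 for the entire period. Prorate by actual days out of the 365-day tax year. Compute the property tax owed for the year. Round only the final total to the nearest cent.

€53,436.16

1 April – 13 June 2025: 74 days at 1.15% → €2,358,000 × 1.15% × 74/365 = €5,497.6932
14 June 2025 – 31 March 2026: 291 days at 2.55% → €2,358,000 × 2.55% × 291/365 = €47,938.4630
Total = €53,436.1562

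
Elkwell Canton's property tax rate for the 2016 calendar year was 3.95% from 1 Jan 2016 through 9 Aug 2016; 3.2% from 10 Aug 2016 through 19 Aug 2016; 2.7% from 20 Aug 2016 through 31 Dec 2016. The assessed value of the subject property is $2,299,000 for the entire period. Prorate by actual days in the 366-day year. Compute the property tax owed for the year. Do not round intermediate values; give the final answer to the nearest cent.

$79,818.01

1 Jan – 9 Aug 2016: 222 days at 3.95% → $2,299,000 × 3.95% × 222/366 = $55,081.7787
10 Aug – 19 Aug 2016: 10 days at 3.2% → $2,299,000 × 3.2% × 10/366 = $2,010.0546
20 Aug – 31 Dec 2016: 134 days at 2.7% → $2,299,000 × 2.7% × 134/366 = $22,726.1803
Total = $79,818.0137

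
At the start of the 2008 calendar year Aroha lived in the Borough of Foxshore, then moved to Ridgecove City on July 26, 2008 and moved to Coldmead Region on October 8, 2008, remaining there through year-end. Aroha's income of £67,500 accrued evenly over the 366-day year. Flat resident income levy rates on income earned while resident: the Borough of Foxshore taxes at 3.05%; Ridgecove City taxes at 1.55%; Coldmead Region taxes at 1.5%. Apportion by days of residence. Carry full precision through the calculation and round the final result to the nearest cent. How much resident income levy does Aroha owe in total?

The Borough of Foxshore, January 1 – July 25, 2008: 207 days → £67,500 × 3.05% × 207/366 = £1,164.3750
Ridgecove City, July 26 – October 7, 2008: 74 days → £67,500 × 1.55% × 74/366 = £211.5369
Coldmead Region, October 8 – December 31, 2008: 85 days → £67,500 × 1.5% × 85/366 = £235.1434
Total = £1,611.0553

£1,611.06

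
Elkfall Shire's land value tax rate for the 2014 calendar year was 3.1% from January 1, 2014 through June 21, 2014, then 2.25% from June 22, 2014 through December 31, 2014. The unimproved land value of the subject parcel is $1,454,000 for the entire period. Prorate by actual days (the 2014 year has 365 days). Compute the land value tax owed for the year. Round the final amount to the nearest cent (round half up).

$38,538.97

January 1 – June 21, 2014: 172 days at 3.1% → $1,454,000 × 3.1% × 172/365 = $21,240.3507
June 22 – December 31, 2014: 193 days at 2.25% → $1,454,000 × 2.25% × 193/365 = $17,298.6164
Total = $38,538.9671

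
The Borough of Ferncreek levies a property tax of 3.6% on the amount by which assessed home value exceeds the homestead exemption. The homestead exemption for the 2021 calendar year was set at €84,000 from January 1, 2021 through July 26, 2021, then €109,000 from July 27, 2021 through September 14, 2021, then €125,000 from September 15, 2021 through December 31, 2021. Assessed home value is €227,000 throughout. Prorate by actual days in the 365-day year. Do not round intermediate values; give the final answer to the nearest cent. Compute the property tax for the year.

€4,587.98

January 1 – July 26, 2021: 207 days, exemption €84,000 → (€227,000 − €84,000) × 3.6% × 207/365 = €2,919.5507
July 27 – September 14, 2021: 50 days, exemption €109,000 → (€227,000 − €109,000) × 3.6% × 50/365 = €581.9178
September 15 – December 31, 2021: 108 days, exemption €125,000 → (€227,000 − €125,000) × 3.6% × 108/365 = €1,086.5096
Total = €4,587.9781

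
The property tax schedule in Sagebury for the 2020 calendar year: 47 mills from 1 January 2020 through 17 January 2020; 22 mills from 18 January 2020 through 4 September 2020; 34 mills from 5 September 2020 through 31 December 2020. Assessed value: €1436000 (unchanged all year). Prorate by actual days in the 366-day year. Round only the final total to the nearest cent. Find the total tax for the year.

€38815.16

1 January – 17 January 2020: 17 days at 47 mills → €1436000 × 4.7% × 17/366 = €3134.8743
18 January – 4 September 2020: 231 days at 22 mills → €1436000 × 2.2% × 231/366 = €19939.2131
5 September – 31 December 2020: 118 days at 34 mills → €1436000 × 3.4% × 118/366 = €15741.0710
Total = €38815.1585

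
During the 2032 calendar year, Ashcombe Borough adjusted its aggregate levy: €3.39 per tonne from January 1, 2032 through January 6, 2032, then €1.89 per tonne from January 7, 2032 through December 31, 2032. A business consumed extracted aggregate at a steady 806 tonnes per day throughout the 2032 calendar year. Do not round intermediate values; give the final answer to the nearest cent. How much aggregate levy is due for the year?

January 1 – January 6, 2032: 6 days × 806 tonnes/day = 4,836 tonnes at €3.39/tonne → €16394.04
January 7 – December 31, 2032: 360 days × 806 tonnes/day = 290,160 tonnes at €1.89/tonne → €548402.40

€564796.44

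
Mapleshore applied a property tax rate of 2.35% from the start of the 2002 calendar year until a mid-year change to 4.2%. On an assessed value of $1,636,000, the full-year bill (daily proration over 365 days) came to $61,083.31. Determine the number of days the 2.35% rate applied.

92 days

Let d = days at the first rate; then 365 − d days at the second rate.
$1,636,000 × [2.35%·d + 4.2%·(365−d)] / 365 = $61,083.31
Solving gives d = 92, so the new rate took effect on 3 April 2002.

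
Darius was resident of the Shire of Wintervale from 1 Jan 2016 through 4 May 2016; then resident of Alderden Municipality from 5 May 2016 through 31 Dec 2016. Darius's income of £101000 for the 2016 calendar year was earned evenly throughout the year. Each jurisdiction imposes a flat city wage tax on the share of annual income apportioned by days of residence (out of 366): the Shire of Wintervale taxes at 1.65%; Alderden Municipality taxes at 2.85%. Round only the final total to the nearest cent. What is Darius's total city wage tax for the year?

£2464.57

The Shire of Wintervale, 1 Jan – 4 May 2016: 125 days → £101000 × 1.65% × 125/366 = £569.1598
Alderden Municipality, 5 May – 31 Dec 2016: 241 days → £101000 × 2.85% × 241/366 = £1895.4057
Total = £2464.5656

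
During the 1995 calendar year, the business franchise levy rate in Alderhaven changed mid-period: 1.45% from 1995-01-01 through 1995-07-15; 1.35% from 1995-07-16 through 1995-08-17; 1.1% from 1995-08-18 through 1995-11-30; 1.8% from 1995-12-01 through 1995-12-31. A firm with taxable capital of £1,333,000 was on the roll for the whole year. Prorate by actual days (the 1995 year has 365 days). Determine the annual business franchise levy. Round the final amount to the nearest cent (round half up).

1995-01-01 to 1995-07-15: 196 days at 1.45% → £1,333,000 × 1.45% × 196/365 = £10,379.1397
1995-07-16 to 1995-08-17: 33 days at 1.35% → £1,333,000 × 1.35% × 33/365 = £1,626.9904
1995-08-18 to 1995-11-30: 105 days at 1.1% → £1,333,000 × 1.1% × 105/365 = £4,218.1233
1995-12-01 to 1995-12-31: 31 days at 1.8% → £1,333,000 × 1.8% × 31/365 = £2,037.8466
Total = £18,262.1000

£18,262.10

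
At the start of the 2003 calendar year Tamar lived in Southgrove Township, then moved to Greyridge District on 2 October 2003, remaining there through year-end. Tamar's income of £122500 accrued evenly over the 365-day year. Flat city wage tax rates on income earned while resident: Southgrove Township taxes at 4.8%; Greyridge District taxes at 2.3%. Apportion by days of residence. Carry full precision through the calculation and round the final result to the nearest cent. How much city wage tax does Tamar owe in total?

£5116.47

Southgrove Township, 1 January – 1 October 2003: 274 days → £122500 × 4.8% × 274/365 = £4414.0274
Greyridge District, 2 October – 31 December 2003: 91 days → £122500 × 2.3% × 91/365 = £702.4452
Total = £5116.4726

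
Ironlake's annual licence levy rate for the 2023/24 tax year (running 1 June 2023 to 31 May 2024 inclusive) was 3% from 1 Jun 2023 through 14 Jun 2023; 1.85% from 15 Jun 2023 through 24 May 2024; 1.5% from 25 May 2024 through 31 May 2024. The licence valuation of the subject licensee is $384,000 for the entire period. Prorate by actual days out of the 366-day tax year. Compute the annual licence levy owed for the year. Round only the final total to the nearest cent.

$7,247.21

1 Jun – 14 Jun 2023: 14 days at 3% → $384,000 × 3% × 14/366 = $440.6557
15 Jun 2023 – 24 May 2024: 345 days at 1.85% → $384,000 × 1.85% × 345/366 = $6,696.3934
25 May – 31 May 2024: 7 days at 1.5% → $384,000 × 1.5% × 7/366 = $110.1639
Total = $7,247.2131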